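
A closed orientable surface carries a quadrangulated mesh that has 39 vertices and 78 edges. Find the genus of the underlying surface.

Every face is a square and each edge borders two faces, so 4F = 2·78, giving F = 39.
χ = V − E + F = 39 − 78 + 39 = 0.
For a closed orientable surface χ = 2 − 2g, so g = (2 − (0))/2 = 1.

1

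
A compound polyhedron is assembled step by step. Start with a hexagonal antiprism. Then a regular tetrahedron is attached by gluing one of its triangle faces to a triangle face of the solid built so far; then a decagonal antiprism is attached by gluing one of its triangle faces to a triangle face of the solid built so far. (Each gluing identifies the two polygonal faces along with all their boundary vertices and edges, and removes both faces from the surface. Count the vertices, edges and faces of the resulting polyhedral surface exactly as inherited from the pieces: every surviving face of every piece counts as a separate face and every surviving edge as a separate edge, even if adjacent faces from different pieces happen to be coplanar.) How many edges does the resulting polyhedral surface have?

64

A hexagonal antiprism: V=12, E=24, F=14.
Attach a regular tetrahedron (V=4, E=6, F=4) along a 3-gon: merge 3 vertices and 3 edges, delete both glued faces → V=13, E=27, F=16.
Attach a decagonal antiprism (V=20, E=40, F=22) along a 3-gon: merge 3 vertices and 3 edges, delete both glued faces → V=30, E=64, F=36.
Check: V − E + F = 30 − 64 + 36 = 2.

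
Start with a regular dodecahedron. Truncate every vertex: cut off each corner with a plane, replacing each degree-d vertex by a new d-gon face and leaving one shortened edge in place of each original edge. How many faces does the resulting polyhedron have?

32

The base solid has V = 20, E = 30, F = 12.
Truncation replaces each original edge-end by a new vertex, so V′ = 2E = 60.
Each original edge survives, and each old vertex of degree d contributes d new edges; summing degrees gives Σd = 2E, so E′ = E + 2E = 3E = 90.
Each original face survives and each original vertex becomes one new face: F′ = F + V = 32.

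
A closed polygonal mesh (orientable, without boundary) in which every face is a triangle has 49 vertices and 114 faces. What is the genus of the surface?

Every face is a triangle, so 2E = 3·114 = 342, giving E = 171.
χ = V − E + F = 49 − 171 + 114 = -8.
For a closed orientable surface χ = 2 − 2g, so g = (2 − (-8))/2 = 5.

5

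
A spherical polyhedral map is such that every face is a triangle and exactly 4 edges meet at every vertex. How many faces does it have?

8

Each face has 3 edges and each edge borders two faces, so 2E = 3F.
Each vertex has degree 4, so 4V = 2E and hence V = 3F/4.
Euler: V − E + F = 2 ⇒ (3F/4) − (3F/2) + F = 2.
Multiply by 8: (6 − 12 + 8)F = 16, i.e. 2F = 16.
So F = 8, E = 3·8/2 = 12, V = 3·8/4 = 6.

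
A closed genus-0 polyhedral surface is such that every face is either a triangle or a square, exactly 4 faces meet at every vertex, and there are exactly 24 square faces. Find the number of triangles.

Let x be the number of triangles; then F = 24 + x.
Edge–face incidences: 2E = 4·24 + 3·x = 96 + 3x.
Every vertex has degree 4, so 4V = 2E.
Euler: V − E + F = 2 ⇒ (2E)/4 − E + (24 + x) = 2.
Multiply by 8: 2·(2E) − 4·(2E) + 8·(24 + x) = 16, i.e. 192 + 8x − 2·(96 + 3x) = 16.
Collecting terms: 2x = 16, so x = 8.
Then 2E = 96 + 3·8 = 120, so E = 60, V = 2E/4 = 30, F = 24 + 8 = 32.

8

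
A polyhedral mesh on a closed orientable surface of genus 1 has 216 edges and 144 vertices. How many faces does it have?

72

For a closed orientable surface of genus 1, χ = 2 − 2·1 = 0.
F = 0 − V + E = 0 − 144 + 216 = 72.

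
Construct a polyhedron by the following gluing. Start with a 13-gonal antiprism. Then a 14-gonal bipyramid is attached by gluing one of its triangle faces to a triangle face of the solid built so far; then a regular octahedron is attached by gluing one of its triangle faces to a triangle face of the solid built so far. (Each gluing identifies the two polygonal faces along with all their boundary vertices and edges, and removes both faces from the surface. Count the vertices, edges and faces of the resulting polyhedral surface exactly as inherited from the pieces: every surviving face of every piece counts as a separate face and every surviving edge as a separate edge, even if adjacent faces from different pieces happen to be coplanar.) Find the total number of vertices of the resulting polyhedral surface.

42

A 13-gonal antiprism: V=26, E=52, F=28.
Attach a 14-gonal bipyramid (V=16, E=42, F=28) along a 3-gon: merge 3 vertices and 3 edges, delete both glued faces → V=39, E=91, F=54.
Attach a regular octahedron (V=6, E=12, F=8) along a 3-gon: merge 3 vertices and 3 edges, delete both glued faces → V=42, E=100, F=60.
Check: V − E + F = 42 − 100 + 60 = 2.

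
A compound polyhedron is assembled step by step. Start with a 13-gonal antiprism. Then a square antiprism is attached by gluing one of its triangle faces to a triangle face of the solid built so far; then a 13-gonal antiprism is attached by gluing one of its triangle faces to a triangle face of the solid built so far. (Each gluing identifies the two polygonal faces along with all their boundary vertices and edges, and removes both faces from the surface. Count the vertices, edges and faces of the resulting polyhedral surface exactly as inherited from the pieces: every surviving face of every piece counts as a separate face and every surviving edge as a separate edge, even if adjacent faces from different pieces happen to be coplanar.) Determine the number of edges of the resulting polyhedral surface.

114

A 13-gonal antiprism: V=26, E=52, F=28.
Attach a square antiprism (V=8, E=16, F=10) along a 3-gon: merge 3 vertices and 3 edges, delete both glued faces → V=31, E=65, F=36.
Attach a 13-gonal antiprism (V=26, E=52, F=28) along a 3-gon: merge 3 vertices and 3 edges, delete both glued faces → V=54, E=114, F=62.
Check: V − E + F = 54 − 114 + 62 = 2.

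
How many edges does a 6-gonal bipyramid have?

A bipyramid over an n-gon has 2n triangular faces and n + 2 vertices: V = 6 + 2 = 8, E = 3·6 = 18, F = 2·6 = 12.
Check: V − E + F = 8 − 18 + 12 = 2.

18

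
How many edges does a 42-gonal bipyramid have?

126

A bipyramid over an n-gon has 2n triangular faces and n + 2 vertices: V = 42 + 2 = 44, E = 3·42 = 126, F = 2·42 = 84.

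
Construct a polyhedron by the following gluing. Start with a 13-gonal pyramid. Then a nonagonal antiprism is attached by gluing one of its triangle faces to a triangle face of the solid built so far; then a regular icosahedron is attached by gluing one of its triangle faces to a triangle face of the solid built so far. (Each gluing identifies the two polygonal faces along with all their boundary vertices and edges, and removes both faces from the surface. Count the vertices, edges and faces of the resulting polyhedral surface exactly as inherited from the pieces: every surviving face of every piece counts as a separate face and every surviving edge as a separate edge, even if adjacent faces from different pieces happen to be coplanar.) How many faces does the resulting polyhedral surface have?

50

A 13-gonal pyramid: V=14, E=26, F=14.
Attach a nonagonal antiprism (V=18, E=36, F=20) along a 3-gon: merge 3 vertices and 3 edges, delete both glued faces → V=29, E=59, F=32.
Attach a regular icosahedron (V=12, E=30, F=20) along a 3-gon: merge 3 vertices and 3 edges, delete both glued faces → V=38, E=86, F=50.
Check: V − E + F = 38 − 86 + 50 = 2.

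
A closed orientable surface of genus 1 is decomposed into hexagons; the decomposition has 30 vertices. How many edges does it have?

χ = 2 − 2·1 = 0, and every face is a hexagon so 6F = 2E.
V − E + F = 0 with E = 6F/2 gives 30 − (6/2 − 1)·F = 0, so F = 15 and E = 45.

45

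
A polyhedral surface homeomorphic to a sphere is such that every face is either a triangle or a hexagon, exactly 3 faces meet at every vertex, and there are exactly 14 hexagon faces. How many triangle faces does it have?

Let x be the number of triangles; then F = 14 + x.
Edge–face incidences: 2E = 6·14 + 3·x = 84 + 3x.
Every vertex has degree 3, so 3V = 2E.
Euler: V − E + F = 2 ⇒ (2E)/3 − E + (14 + x) = 2.
Multiply by 6: 2·(2E) − 3·(2E) + 6·(14 + x) = 12, i.e. 84 + 6x − (84 + 3x) = 12.
Collecting terms: 3x = 12, so x = 4.
Then 2E = 84 + 3·4 = 96, so E = 48, V = 2E/3 = 32, F = 14 + 4 = 18.

4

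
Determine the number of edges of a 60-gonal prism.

A prism on an n-gon has two n-gon bases and n rectangular sides: V = 2·60 = 120, E = 3·60 = 180, F = 60 + 2 = 62.
Check: V − E + F = 120 − 180 + 62 = 2.

180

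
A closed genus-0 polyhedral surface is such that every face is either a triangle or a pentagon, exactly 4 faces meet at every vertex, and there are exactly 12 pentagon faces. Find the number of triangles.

20

Let x be the number of triangles; then F = 12 + x.
Edge–face incidences: 2E = 5·12 + 3·x = 60 + 3x.
Every vertex has degree 4, so 4V = 2E.
Euler: V − E + F = 2 ⇒ (2E)/4 − E + (12 + x) = 2.
Multiply by 8: 2·(2E) − 4·(2E) + 8·(12 + x) = 16, i.e. 96 + 8x − 2·(60 + 3x) = 16.
Collecting terms: 2x − 24 = 16, so 2x = 40, so x = 20.
Then 2E = 60 + 3·20 = 120, so E = 60, V = 2E/4 = 30, F = 12 + 20 = 32.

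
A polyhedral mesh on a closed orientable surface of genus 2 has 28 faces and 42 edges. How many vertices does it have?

For a closed orientable surface of genus 2, χ = 2 − 2·2 = -2.
V = -2 + E − F = -2 + 42 − 28 = 12.

12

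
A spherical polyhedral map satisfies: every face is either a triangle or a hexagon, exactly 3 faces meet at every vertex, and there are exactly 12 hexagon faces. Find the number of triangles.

Let x be the number of triangles; then F = 12 + x.
Edge–face incidences: 2E = 6·12 + 3·x = 72 + 3x.
Every vertex has degree 3, so 3V = 2E.
Euler: V − E + F = 2 ⇒ (2E)/3 − E + (12 + x) = 2.
Multiply by 6: 2·(2E) − 3·(2E) + 6·(12 + x) = 12, i.e. 72 + 6x − (72 + 3x) = 12.
Collecting terms: 3x = 12, so x = 4.
Then 2E = 72 + 3·4 = 84, so E = 42, V = 2E/3 = 28, F = 12 + 4 = 16.

4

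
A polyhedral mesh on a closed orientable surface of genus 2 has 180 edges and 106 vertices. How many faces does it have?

72

For a closed orientable surface of genus 2, χ = 2 − 2·2 = -2.
F = -2 − V + E = -2 − 106 + 180 = 72.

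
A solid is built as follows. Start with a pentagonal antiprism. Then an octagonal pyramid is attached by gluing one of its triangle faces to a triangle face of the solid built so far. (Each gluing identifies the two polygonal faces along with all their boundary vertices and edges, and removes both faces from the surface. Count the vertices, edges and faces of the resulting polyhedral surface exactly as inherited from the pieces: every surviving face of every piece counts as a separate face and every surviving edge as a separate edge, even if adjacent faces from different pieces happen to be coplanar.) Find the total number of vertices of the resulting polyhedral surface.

16

A pentagonal antiprism: V=10, E=20, F=12.
Attach an octagonal pyramid (V=9, E=16, F=9) along a 3-gon: merge 3 vertices and 3 edges, delete both glued faces → V=16, E=33, F=19.
Check: V − E + F = 16 − 33 + 19 = 2.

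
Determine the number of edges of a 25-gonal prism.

A prism on an n-gon has two n-gon bases and n rectangular sides: V = 2·25 = 50, E = 3·25 = 75, F = 25 + 2 = 27.

75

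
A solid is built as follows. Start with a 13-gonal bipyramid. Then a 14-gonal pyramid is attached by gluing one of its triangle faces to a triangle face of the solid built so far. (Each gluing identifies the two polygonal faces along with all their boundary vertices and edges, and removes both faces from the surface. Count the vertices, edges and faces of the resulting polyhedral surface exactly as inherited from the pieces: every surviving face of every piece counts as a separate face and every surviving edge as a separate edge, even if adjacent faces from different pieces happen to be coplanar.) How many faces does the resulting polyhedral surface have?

A 13-gonal bipyramid: V=15, E=39, F=26.
Attach a 14-gonal pyramid (V=15, E=28, F=15) along a 3-gon: merge 3 vertices and 3 edges, delete both glued faces → V=27, E=64, F=39.
Check: V − E + F = 27 − 64 + 39 = 2.

39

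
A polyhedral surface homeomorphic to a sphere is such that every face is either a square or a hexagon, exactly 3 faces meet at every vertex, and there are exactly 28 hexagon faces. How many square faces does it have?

Let x be the number of squares; then F = 28 + x.
Edge–face incidences: 2E = 6·28 + 4·x = 168 + 4x.
Every vertex has degree 3, so 3V = 2E.
Euler: V − E + F = 2 ⇒ (2E)/3 − E + (28 + x) = 2.
Multiply by 6: 2·(2E) − 3·(2E) + 6·(28 + x) = 12, i.e. 168 + 6x − (168 + 4x) = 12.
Collecting terms: 2x = 12, so x = 6.
Then 2E = 168 + 4·6 = 192, so E = 96, V = 2E/3 = 64, F = 28 + 6 = 34.

6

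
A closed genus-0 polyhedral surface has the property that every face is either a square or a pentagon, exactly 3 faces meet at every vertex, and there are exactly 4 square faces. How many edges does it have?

18

Let x be the number of pentagons; then F = 4 + x.
Edge–face incidences: 2E = 4·4 + 5·x = 16 + 5x.
Every vertex has degree 3, so 3V = 2E.
Euler: V − E + F = 2 ⇒ (2E)/3 − E + (4 + x) = 2.
Multiply by 6: 2·(2E) − 3·(2E) + 6·(4 + x) = 12, i.e. 24 + 6x − (16 + 5x) = 12.
Collecting terms: x + 8 = 12, so x = 4.
Then 2E = 16 + 5·4 = 36, so E = 18, V = 2E/3 = 12, F = 4 + 4 = 8.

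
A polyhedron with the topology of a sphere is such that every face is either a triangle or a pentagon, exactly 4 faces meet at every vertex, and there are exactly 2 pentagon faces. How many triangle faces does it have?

Let x be the number of triangles; then F = 2 + x.
Edge–face incidences: 2E = 5·2 + 3·x = 10 + 3x.
Every vertex has degree 4, so 4V = 2E.
Euler: V − E + F = 2 ⇒ (2E)/4 − E + (2 + x) = 2.
Multiply by 8: 2·(2E) − 4·(2E) + 8·(2 + x) = 16, i.e. 16 + 8x − 2·(10 + 3x) = 16.
Collecting terms: 2x − 4 = 16, so 2x = 20, so x = 10.
Then 2E = 10 + 3·10 = 40, so E = 20, V = 2E/4 = 10, F = 2 + 10 = 12.

10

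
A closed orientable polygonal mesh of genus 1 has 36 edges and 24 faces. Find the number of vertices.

12

For a closed orientable surface of genus 1, χ = 2 − 2·1 = 0.
V = 0 + E − F = 0 + 36 − 24 = 12.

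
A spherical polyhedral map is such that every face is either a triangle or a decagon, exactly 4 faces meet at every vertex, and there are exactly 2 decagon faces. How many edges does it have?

40

Let x be the number of triangles; then F = 2 + x.
Edge–face incidences: 2E = 10·2 + 3·x = 20 + 3x.
Every vertex has degree 4, so 4V = 2E.
Euler: V − E + F = 2 ⇒ (2E)/4 − E + (2 + x) = 2.
Multiply by 8: 2·(2E) − 4·(2E) + 8·(2 + x) = 16, i.e. 16 + 8x − 2·(20 + 3x) = 16.
Collecting terms: 2x − 24 = 16, so 2x = 40, so x = 20.
Then 2E = 20 + 3·20 = 80, so E = 40, V = 2E/4 = 20, F = 2 + 20 = 22.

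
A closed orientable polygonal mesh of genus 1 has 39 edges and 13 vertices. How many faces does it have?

26

For a closed orientable surface of genus 1, χ = 2 − 2·1 = 0.
F = 0 − V + E = 0 − 13 + 39 = 26.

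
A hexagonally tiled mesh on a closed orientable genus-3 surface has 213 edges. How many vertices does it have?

χ = 2 − 2·3 = -4, and every face is a hexagon so 6F = 2E.
F = 2E/6 = 71. Then V = -4 + E − F = -4 + 213 − 71 = 138.

138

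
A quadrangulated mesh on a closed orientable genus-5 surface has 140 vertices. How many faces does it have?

χ = 2 − 2·5 = -8, and every face is a square so 4F = 2E.
V − E + F = -8 with E = 4F/2 gives 140 − (4/2 − 1)·F = -8, so F = 148 and E = 296.

148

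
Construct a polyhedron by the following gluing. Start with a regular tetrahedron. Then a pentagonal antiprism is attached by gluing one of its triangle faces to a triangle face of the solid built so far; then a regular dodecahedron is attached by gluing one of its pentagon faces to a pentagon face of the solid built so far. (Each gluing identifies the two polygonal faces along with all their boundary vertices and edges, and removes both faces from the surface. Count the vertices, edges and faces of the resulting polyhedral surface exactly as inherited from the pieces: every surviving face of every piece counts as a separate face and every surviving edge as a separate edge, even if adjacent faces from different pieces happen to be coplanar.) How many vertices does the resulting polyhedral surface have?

A regular tetrahedron: V=4, E=6, F=4.
Attach a pentagonal antiprism (V=10, E=20, F=12) along a 3-gon: merge 3 vertices and 3 edges, delete both glued faces → V=11, E=23, F=14.
Attach a regular dodecahedron (V=20, E=30, F=12) along a 5-gon: merge 5 vertices and 5 edges, delete both glued faces → V=26, E=48, F=24.
Check: V − E + F = 26 − 48 + 24 = 2.

26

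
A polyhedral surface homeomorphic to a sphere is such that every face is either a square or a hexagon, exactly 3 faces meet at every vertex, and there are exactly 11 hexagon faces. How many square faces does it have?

Let x be the number of squares; then F = 11 + x.
Edge–face incidences: 2E = 6·11 + 4·x = 66 + 4x.
Every vertex has degree 3, so 3V = 2E.
Euler: V − E + F = 2 ⇒ (2E)/3 − E + (11 + x) = 2.
Multiply by 6: 2·(2E) − 3·(2E) + 6·(11 + x) = 12, i.e. 66 + 6x − (66 + 4x) = 12.
Collecting terms: 2x = 12, so x = 6.
Then 2E = 66 + 4·6 = 90, so E = 45, V = 2E/3 = 30, F = 11 + 6 = 17.

6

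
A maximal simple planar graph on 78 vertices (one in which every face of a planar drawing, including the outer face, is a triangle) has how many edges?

In a plane triangulation 3F = 2E and V − E + F = 2, so E = 3V − 6 = 3·78 − 6 = 228.

228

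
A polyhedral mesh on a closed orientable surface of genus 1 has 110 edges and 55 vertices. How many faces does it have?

55

For a closed orientable surface of genus 1, χ = 2 − 2·1 = 0.
F = 0 − V + E = 0 − 55 + 110 = 55.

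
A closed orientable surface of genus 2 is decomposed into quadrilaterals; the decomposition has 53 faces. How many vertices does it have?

χ = 2 − 2·2 = -2, and every face is a square so 4F = 2E.
E = 4·53/2 = 106. Then V = -2 + E − F = -2 + 106 − 53 = 51.

51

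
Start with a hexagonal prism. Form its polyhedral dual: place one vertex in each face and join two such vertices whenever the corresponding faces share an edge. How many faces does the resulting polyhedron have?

12

The base solid has V = 12, E = 18, F = 8.
The dual swaps V and F and preserves E: V′ = F = 8, E′ = E = 18, F′ = V = 12.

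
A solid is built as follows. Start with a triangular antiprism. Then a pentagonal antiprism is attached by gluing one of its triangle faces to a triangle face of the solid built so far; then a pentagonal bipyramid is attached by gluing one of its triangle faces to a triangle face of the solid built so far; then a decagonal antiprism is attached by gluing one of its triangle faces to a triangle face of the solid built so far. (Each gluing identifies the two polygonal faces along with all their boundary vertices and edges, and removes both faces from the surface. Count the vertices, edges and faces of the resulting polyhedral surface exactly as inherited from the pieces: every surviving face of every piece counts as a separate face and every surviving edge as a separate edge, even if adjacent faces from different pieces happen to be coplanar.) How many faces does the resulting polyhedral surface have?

46

A triangular antiprism: V=6, E=12, F=8.
Attach a pentagonal antiprism (V=10, E=20, F=12) along a 3-gon: merge 3 vertices and 3 edges, delete both glued faces → V=13, E=29, F=18.
Attach a pentagonal bipyramid (V=7, E=15, F=10) along a 3-gon: merge 3 vertices and 3 edges, delete both glued faces → V=17, E=41, F=26.
Attach a decagonal antiprism (V=20, E=40, F=22) along a 3-gon: merge 3 vertices and 3 edges, delete both glued faces → V=34, E=78, F=46.
Check: V − E + F = 34 − 78 + 46 = 2.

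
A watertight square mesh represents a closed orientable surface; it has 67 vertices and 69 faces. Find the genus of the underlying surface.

2

Every face is a square, so 2E = 4·69 = 276, giving E = 138.
χ = V − E + F = 67 − 138 + 69 = -2.
For a closed orientable surface χ = 2 − 2g, so g = (2 − (-2))/2 = 2.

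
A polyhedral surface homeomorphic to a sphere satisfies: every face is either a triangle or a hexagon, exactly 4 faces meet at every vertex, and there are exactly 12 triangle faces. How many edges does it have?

Let x be the number of hexagons; then F = 12 + x.
Edge–face incidences: 2E = 3·12 + 6·x = 36 + 6x.
Every vertex has degree 4, so 4V = 2E.
Euler: V − E + F = 2 ⇒ (2E)/4 − E + (12 + x) = 2.
Multiply by 8: 2·(2E) − 4·(2E) + 8·(12 + x) = 16, i.e. 96 + 8x − 2·(36 + 6x) = 16.
Collecting terms: −4x + 24 = 16, so −4x = −8, so x = 2.
Then 2E = 36 + 6·2 = 48, so E = 24, V = 2E/4 = 12, F = 12 + 2 = 14.

24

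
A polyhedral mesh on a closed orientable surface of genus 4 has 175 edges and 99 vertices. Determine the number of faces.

For a closed orientable surface of genus 4, χ = 2 − 2·4 = -6.
F = -6 − V + E = -6 − 99 + 175 = 70.

70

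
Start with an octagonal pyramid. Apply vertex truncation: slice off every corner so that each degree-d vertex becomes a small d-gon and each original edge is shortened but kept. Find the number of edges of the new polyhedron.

The base solid has V = 9, E = 16, F = 9.
Truncation replaces each original edge-end by a new vertex, so V′ = 2E = 32.
Each original edge survives, and each old vertex of degree d contributes d new edges; summing degrees gives Σd = 2E, so E′ = E + 2E = 3E = 48.
Each original face survives and each original vertex becomes one new face: F′ = F + V = 18.

48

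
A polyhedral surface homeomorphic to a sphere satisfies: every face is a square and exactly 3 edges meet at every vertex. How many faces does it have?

Each face has 4 edges and each edge borders two faces, so 2E = 4F.
Each vertex has degree 3, so 3V = 2E and hence V = 4F/3.
Euler: V − E + F = 2 ⇒ (4F/3) − (4F/2) + F = 2.
Multiply by 6: (8 − 12 + 6)F = 12, i.e. 2F = 12.
So F = 6, E = 4·6/2 = 12, V = 4·6/3 = 8.

6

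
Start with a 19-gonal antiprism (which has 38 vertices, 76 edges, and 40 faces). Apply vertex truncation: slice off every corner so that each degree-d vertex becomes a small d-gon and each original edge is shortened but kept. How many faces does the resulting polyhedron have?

Truncation replaces each original edge-end by a new vertex, so V′ = 2E = 152.
Each original edge survives, and each old vertex of degree d contributes d new edges; summing degrees gives Σd = 2E, so E′ = E + 2E = 3E = 228.
Each original face survives and each original vertex becomes one new face: F′ = F + V = 78.

78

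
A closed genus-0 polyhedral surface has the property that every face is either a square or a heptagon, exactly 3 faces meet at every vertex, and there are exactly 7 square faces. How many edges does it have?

Let x be the number of heptagons; then F = 7 + x.
Edge–face incidences: 2E = 4·7 + 7·x = 28 + 7x.
Every vertex has degree 3, so 3V = 2E.
Euler: V − E + F = 2 ⇒ (2E)/3 − E + (7 + x) = 2.
Multiply by 6: 2·(2E) − 3·(2E) + 6·(7 + x) = 12, i.e. 42 + 6x − (28 + 7x) = 12.
Collecting terms: −x + 14 = 12, so −x = −2, so x = 2.
Then 2E = 28 + 7·2 = 42, so E = 21, V = 2E/3 = 14, F = 7 + 2 = 9.

21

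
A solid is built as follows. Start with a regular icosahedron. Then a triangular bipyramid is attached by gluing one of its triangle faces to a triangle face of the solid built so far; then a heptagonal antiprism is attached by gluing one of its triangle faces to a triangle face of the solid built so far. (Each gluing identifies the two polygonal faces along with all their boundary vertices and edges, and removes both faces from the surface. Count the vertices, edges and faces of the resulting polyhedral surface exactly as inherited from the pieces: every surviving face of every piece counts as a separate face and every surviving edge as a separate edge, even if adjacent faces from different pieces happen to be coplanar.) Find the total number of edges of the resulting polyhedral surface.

A regular icosahedron: V=12, E=30, F=20.
Attach a triangular bipyramid (V=5, E=9, F=6) along a 3-gon: merge 3 vertices and 3 edges, delete both glued faces → V=14, E=36, F=24.
Attach a heptagonal antiprism (V=14, E=28, F=16) along a 3-gon: merge 3 vertices and 3 edges, delete both glued faces → V=25, E=61, F=38.
Check: V − E + F = 25 − 61 + 38 = 2.

61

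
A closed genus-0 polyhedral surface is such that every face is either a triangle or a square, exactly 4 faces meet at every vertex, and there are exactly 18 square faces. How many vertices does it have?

Let x be the number of triangles; then F = 18 + x.
Edge–face incidences: 2E = 4·18 + 3·x = 72 + 3x.
Every vertex has degree 4, so 4V = 2E.
Euler: V − E + F = 2 ⇒ (2E)/4 − E + (18 + x) = 2.
Multiply by 8: 2·(2E) − 4·(2E) + 8·(18 + x) = 16, i.e. 144 + 8x − 2·(72 + 3x) = 16.
Collecting terms: 2x = 16, so x = 8.
Then 2E = 72 + 3·8 = 96, so E = 48, V = 2E/4 = 24, F = 18 + 8 = 26.

24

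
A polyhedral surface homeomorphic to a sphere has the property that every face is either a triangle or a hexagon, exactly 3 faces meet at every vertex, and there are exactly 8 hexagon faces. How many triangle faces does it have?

Let x be the number of triangles; then F = 8 + x.
Edge–face incidences: 2E = 6·8 + 3·x = 48 + 3x.
Every vertex has degree 3, so 3V = 2E.
Euler: V − E + F = 2 ⇒ (2E)/3 − E + (8 + x) = 2.
Multiply by 6: 2·(2E) − 3·(2E) + 6·(8 + x) = 12, i.e. 48 + 6x − (48 + 3x) = 12.
Collecting terms: 3x = 12, so x = 4.
Then 2E = 48 + 3·4 = 60, so E = 30, V = 2E/3 = 20, F = 8 + 4 = 12.

4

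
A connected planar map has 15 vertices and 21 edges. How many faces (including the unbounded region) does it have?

8

Euler's formula for a connected plane graph: V − E + F = 2, so F = 2 − 15 + 21 = 8.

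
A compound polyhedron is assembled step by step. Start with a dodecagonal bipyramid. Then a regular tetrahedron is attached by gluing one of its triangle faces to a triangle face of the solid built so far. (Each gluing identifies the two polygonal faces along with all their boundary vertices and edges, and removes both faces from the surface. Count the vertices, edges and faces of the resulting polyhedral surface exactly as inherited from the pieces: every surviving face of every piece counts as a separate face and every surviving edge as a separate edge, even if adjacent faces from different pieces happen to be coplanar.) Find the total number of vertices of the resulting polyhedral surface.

A dodecagonal bipyramid: V=14, E=36, F=24.
Attach a regular tetrahedron (V=4, E=6, F=4) along a 3-gon: merge 3 vertices and 3 edges, delete both glued faces → V=15, E=39, F=26.
Check: V − E + F = 15 − 39 + 26 = 2.

15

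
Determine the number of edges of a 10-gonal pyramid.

A pyramid on an n-gon base has one n-gon and n triangles: V = 10 + 1 = 11, E = 2·10 = 20, F = 10 + 1 = 11.

20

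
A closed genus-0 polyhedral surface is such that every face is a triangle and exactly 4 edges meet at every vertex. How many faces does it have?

Each face has 3 edges and each edge borders two faces, so 2E = 3F.
Each vertex has degree 4, so 4V = 2E and hence V = 3F/4.
Euler: V − E + F = 2 ⇒ (3F/4) − (3F/2) + F = 2.
Multiply by 8: (6 − 12 + 8)F = 16, i.e. 2F = 16.
So F = 8, E = 3·8/2 = 12, V = 3·8/4 = 6.

8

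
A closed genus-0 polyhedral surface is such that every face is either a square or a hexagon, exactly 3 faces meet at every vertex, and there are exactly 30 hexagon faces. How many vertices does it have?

Let x be the number of squares; then F = 30 + x.
Edge–face incidences: 2E = 6·30 + 4·x = 180 + 4x.
Every vertex has degree 3, so 3V = 2E.
Euler: V − E + F = 2 ⇒ (2E)/3 − E + (30 + x) = 2.
Multiply by 6: 2·(2E) − 3·(2E) + 6·(30 + x) = 12, i.e. 180 + 6x − (180 + 4x) = 12.
Collecting terms: 2x = 12, so x = 6.
Then 2E = 180 + 4·6 = 204, so E = 102, V = 2E/3 = 68, F = 30 + 6 = 36.

68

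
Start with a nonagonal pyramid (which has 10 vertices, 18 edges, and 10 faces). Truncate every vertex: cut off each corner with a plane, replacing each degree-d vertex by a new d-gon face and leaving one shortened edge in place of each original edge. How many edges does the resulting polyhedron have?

54

Truncation replaces each original edge-end by a new vertex, so V′ = 2E = 36.
Each original edge survives, and each old vertex of degree d contributes d new edges; summing degrees gives Σd = 2E, so E′ = E + 2E = 3E = 54.
Each original face survives and each original vertex becomes one new face: F′ = F + V = 20.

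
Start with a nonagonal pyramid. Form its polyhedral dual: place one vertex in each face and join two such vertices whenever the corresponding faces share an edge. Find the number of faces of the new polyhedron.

The base solid has V = 10, E = 18, F = 10.
The dual swaps V and F and preserves E: V′ = F = 10, E′ = E = 18, F′ = V = 10.

10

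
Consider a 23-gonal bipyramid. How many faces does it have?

46

A bipyramid over an n-gon has 2n triangular faces and n + 2 vertices: V = 23 + 2 = 25, E = 3·23 = 69, F = 2·23 = 46.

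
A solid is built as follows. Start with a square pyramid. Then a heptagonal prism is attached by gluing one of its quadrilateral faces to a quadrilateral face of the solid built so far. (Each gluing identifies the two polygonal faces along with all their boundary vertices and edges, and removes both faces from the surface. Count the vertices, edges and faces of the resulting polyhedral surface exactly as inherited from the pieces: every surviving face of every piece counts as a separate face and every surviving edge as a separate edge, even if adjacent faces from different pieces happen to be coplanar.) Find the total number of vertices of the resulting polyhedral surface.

15

A square pyramid: V=5, E=8, F=5.
Attach a heptagonal prism (V=14, E=21, F=9) along a 4-gon: merge 4 vertices and 4 edges, delete both glued faces → V=15, E=25, F=12.
Check: V − E + F = 15 − 25 + 12 = 2.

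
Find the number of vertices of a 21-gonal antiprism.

An antiprism on an n-gon has two n-gon caps and 2n triangles: V = 2·21 = 42, E = 4·21 = 84, F = 2·21 + 2 = 44.

42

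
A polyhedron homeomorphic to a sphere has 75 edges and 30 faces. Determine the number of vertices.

Here V − E + F = 2.
V = 2 + E − F = 2 + 75 − 30 = 47.

47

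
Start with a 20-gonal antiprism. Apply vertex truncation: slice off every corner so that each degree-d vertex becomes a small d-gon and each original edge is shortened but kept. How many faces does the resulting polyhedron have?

The base solid has V = 40, E = 80, F = 42.
Truncation replaces each original edge-end by a new vertex, so V′ = 2E = 160.
Each original edge survives, and each old vertex of degree d contributes d new edges; summing degrees gives Σd = 2E, so E′ = E + 2E = 3E = 240.
Each original face survives and each original vertex becomes one new face: F′ = F + V = 82.

82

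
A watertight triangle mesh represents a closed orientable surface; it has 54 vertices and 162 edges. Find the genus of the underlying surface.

Every face is a triangle and each edge borders two faces, so 3F = 2·162, giving F = 108.
χ = V − E + F = 54 − 162 + 108 = 0.
For a closed orientable surface χ = 2 − 2g, so g = (2 − (0))/2 = 1.

1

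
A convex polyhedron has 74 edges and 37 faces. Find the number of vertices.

39

Here V − E + F = 2.
V = 2 + E − F = 2 + 74 − 37 = 39.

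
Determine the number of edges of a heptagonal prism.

A prism on an n-gon has two n-gon bases and n rectangular sides: V = 2·7 = 14, E = 3·7 = 21, F = 7 + 2 = 9.
Check: V − E + F = 14 − 21 + 9 = 2.

21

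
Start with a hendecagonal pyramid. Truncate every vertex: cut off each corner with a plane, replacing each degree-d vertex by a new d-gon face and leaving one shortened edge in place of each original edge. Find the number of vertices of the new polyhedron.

44

The base solid has V = 12, E = 22, F = 12.
Truncation replaces each original edge-end by a new vertex, so V′ = 2E = 44.
Each original edge survives, and each old vertex of degree d contributes d new edges; summing degrees gives Σd = 2E, so E′ = E + 2E = 3E = 66.
Each original face survives and each original vertex becomes one new face: F′ = F + V = 24.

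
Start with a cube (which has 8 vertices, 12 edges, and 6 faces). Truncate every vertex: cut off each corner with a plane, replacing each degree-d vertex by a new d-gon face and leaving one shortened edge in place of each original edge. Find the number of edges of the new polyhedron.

Truncation replaces each original edge-end by a new vertex, so V′ = 2E = 24.
Each original edge survives, and each old vertex of degree d contributes d new edges; summing degrees gives Σd = 2E, so E′ = E + 2E = 3E = 36.
Each original face survives and each original vertex becomes one new face: F′ = F + V = 14.

36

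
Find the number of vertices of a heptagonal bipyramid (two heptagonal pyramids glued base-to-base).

9

A bipyramid over an n-gon has 2n triangular faces and n + 2 vertices: V = 7 + 2 = 9, E = 3·7 = 21, F = 2·7 = 14.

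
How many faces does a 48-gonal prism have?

A prism on an n-gon has two n-gon bases and n rectangular sides: V = 2·48 = 96, E = 3·48 = 144, F = 48 + 2 = 50.

50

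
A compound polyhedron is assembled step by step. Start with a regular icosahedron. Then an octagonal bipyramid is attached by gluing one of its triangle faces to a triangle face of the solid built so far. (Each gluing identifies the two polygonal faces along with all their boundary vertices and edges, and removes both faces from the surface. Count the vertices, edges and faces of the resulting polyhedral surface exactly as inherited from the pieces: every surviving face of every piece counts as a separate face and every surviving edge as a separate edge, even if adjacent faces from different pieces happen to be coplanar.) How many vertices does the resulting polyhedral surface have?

A regular icosahedron: V=12, E=30, F=20.
Attach an octagonal bipyramid (V=10, E=24, F=16) along a 3-gon: merge 3 vertices and 3 edges, delete both glued faces → V=19, E=51, F=34.
Check: V − E + F = 19 − 51 + 34 = 2.

19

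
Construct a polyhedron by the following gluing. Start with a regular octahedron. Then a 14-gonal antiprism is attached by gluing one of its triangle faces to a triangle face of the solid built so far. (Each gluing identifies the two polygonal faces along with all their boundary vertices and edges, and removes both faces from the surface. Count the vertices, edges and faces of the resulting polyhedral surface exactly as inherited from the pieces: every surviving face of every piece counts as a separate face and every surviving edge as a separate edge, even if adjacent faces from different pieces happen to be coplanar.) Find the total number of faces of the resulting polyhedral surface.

36

A regular octahedron: V=6, E=12, F=8.
Attach a 14-gonal antiprism (V=28, E=56, F=30) along a 3-gon: merge 3 vertices and 3 edges, delete both glued faces → V=31, E=65, F=36.
Check: V − E + F = 31 − 65 + 36 = 2.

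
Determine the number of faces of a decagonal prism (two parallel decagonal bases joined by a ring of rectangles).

12

A prism on an n-gon has two n-gon bases and n rectangular sides: V = 2·10 = 20, E = 3·10 = 30, F = 10 + 2 = 12.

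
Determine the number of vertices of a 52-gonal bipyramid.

54

A bipyramid over an n-gon has 2n triangular faces and n + 2 vertices: V = 52 + 2 = 54, E = 3·52 = 156, F = 2·52 = 104.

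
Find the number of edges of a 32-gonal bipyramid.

A bipyramid over an n-gon has 2n triangular faces and n + 2 vertices: V = 32 + 2 = 34, E = 3·32 = 96, F = 2·32 = 64.

96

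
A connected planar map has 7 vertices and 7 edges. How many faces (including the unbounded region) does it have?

Euler's formula for a connected plane graph: V − E + F = 2, so F = 2 − 7 + 7 = 2.

2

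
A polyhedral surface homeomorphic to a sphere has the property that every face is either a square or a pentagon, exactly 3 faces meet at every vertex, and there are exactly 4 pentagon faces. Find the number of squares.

4

Let x be the number of squares; then F = 4 + x.
Edge–face incidences: 2E = 5·4 + 4·x = 20 + 4x.
Every vertex has degree 3, so 3V = 2E.
Euler: V − E + F = 2 ⇒ (2E)/3 − E + (4 + x) = 2.
Multiply by 6: 2·(2E) − 3·(2E) + 6·(4 + x) = 12, i.e. 24 + 6x − (20 + 4x) = 12.
Collecting terms: 2x + 4 = 12, so 2x = 8, so x = 4.
Then 2E = 20 + 4·4 = 36, so E = 18, V = 2E/3 = 12, F = 4 + 4 = 8.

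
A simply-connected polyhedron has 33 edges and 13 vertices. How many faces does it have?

Here V − E + F = 2.
F = 2 − V + E = 2 − 13 + 33 = 22.

22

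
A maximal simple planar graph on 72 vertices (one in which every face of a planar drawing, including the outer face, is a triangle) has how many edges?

In a plane triangulation 3F = 2E and V − E + F = 2, so E = 3V − 6 = 3·72 − 6 = 210.

210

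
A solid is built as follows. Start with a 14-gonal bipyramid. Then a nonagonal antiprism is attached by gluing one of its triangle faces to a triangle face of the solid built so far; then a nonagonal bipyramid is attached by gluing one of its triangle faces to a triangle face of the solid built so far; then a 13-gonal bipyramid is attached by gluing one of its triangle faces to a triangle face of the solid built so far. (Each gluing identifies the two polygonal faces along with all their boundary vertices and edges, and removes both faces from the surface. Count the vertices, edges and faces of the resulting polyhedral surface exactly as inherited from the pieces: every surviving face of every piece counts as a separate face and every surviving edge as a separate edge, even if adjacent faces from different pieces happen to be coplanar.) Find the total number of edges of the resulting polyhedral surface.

A 14-gonal bipyramid: V=16, E=42, F=28.
Attach a nonagonal antiprism (V=18, E=36, F=20) along a 3-gon: merge 3 vertices and 3 edges, delete both glued faces → V=31, E=75, F=46.
Attach a nonagonal bipyramid (V=11, E=27, F=18) along a 3-gon: merge 3 vertices and 3 edges, delete both glued faces → V=39, E=99, F=62.
Attach a 13-gonal bipyramid (V=15, E=39, F=26) along a 3-gon: merge 3 vertices and 3 edges, delete both glued faces → V=51, E=135, F=86.
Check: V − E + F = 51 − 135 + 86 = 2.

135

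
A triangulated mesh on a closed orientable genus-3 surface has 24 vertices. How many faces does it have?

56

χ = 2 − 2·3 = -4, and every face is a triangle so 3F = 2E.
V − E + F = -4 with E = 3F/2 gives 24 − (3/2 − 1)·F = -4, so F = 56 and E = 84.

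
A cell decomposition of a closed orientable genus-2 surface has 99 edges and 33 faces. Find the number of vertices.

64

For a closed orientable surface of genus 2, χ = 2 − 2·2 = -2.
V = -2 + E − F = -2 + 99 − 33 = 64.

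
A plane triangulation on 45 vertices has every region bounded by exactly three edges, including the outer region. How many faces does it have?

86

In a plane triangulation 3F = 2E and V − E + F = 2, so F = 2V − 4 = 2·45 − 4 = 86.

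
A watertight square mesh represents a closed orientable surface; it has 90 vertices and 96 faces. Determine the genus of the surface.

4

Every face is a square, so 2E = 4·96 = 384, giving E = 192.
χ = V − E + F = 90 − 192 + 96 = -6.
For a closed orientable surface χ = 2 − 2g, so g = (2 − (-6))/2 = 4.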